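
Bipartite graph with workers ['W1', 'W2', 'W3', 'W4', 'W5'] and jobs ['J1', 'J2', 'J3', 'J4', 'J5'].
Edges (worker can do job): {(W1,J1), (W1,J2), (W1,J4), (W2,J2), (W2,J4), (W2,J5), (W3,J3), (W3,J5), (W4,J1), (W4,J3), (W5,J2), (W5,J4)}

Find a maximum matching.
Matching: {(W1,J4), (W2,J5), (W3,J3), (W4,J1), (W5,J2)}

Maximum matching (size 5):
  W1 → J4
  W2 → J5
  W3 → J3
  W4 → J1
  W5 → J2

Each worker is assigned to at most one job, and each job to at most one worker.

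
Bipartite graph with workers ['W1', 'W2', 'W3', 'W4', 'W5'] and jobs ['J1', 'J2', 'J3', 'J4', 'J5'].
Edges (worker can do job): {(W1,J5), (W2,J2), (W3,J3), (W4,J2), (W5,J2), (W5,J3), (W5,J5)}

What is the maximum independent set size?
Maximum independent set = 7

By König's theorem:
- Min vertex cover = Max matching = 3
- Max independent set = Total vertices - Min vertex cover
- Max independent set = 10 - 3 = 7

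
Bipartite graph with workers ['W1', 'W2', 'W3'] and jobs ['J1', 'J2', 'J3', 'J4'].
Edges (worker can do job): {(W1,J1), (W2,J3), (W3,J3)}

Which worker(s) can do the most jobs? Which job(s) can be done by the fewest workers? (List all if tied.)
Most versatile: W1, W2, W3 (1 jobs); Least covered: J2, J4 (0 workers)

Worker degrees (jobs they can do): W1:1, W2:1, W3:1
Job degrees (workers who can do it): J1:1, J2:0, J3:2, J4:0

Maximum worker degree is 1, achieved by: W1, W2, W3
Minimum job degree is 0, achieved by: J2, J4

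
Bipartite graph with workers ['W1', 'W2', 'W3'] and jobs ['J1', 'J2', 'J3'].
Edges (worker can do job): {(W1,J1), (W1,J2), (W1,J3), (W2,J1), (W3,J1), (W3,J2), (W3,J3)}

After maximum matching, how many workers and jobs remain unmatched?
Unmatched: 0 workers, 0 jobs

Maximum matching size: 3
Workers: 3 total, 3 matched, 0 unmatched
Jobs: 3 total, 3 matched, 0 unmatched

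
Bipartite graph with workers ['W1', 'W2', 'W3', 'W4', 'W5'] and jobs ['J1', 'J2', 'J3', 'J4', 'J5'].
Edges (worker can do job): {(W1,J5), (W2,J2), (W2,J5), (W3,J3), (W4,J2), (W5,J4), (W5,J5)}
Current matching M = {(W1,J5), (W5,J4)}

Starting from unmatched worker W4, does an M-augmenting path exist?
Yes: W4 → J2

An M-augmenting path alternates non-matching / matching edges, starting and ending at unmatched vertices.
Path: W4 → J2
(J2 is unmatched in M, so the path is augmenting.)
Flipping edges along this path would increase |M| from 2 to 3.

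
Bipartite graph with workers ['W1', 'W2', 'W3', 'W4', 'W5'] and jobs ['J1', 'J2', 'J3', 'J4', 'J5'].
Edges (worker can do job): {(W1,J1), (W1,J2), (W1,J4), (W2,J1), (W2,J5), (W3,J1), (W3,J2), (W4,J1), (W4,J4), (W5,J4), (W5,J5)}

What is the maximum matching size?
Maximum matching size = 4

Maximum matching: {(W1,J2), (W2,J5), (W3,J1), (W5,J4)}
Size: 4

This assigns 4 workers to 4 distinct jobs.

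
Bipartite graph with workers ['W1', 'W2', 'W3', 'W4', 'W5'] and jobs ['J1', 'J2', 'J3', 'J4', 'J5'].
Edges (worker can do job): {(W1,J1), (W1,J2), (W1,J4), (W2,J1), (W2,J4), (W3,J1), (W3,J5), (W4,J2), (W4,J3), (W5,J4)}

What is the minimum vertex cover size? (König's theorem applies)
Minimum vertex cover size = 5

By König's theorem: in bipartite graphs,
min vertex cover = max matching = 5

Maximum matching has size 5, so minimum vertex cover also has size 5.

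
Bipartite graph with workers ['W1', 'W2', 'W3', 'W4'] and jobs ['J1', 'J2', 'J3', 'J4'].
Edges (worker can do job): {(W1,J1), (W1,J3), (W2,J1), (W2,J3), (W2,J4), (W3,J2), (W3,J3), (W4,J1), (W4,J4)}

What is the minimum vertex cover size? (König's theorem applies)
Minimum vertex cover size = 4

By König's theorem: in bipartite graphs,
min vertex cover = max matching = 4

Maximum matching has size 4, so minimum vertex cover also has size 4.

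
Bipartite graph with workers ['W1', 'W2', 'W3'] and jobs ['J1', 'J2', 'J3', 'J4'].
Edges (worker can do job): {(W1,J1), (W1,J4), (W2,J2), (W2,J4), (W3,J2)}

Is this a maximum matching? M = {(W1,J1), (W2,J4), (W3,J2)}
Yes, size 3 is maximum

Proposed matching has size 3.
Maximum matching size for this graph: 3.

This is a maximum matching.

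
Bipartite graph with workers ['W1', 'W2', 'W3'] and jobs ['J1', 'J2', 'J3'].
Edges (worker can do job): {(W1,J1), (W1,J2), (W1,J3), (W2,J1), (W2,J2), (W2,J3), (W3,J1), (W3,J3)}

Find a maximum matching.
Matching: {(W1,J3), (W2,J2), (W3,J1)}

Maximum matching (size 3):
  W1 → J3
  W2 → J2
  W3 → J1

Each worker is assigned to at most one job, and each job to at most one worker.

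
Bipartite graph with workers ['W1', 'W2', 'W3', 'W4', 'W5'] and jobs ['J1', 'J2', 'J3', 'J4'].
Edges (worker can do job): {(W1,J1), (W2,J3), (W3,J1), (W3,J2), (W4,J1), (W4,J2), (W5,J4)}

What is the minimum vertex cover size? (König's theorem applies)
Minimum vertex cover size = 4

By König's theorem: in bipartite graphs,
min vertex cover = max matching = 4

Maximum matching has size 4, so minimum vertex cover also has size 4.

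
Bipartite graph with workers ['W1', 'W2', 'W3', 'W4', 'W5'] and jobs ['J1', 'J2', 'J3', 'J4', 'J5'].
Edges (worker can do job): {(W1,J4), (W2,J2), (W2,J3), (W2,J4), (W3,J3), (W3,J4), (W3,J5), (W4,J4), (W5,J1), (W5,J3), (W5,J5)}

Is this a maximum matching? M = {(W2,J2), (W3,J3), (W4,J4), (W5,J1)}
Yes, size 4 is maximum

Proposed matching has size 4.
Maximum matching size for this graph: 4.

This is a maximum matching.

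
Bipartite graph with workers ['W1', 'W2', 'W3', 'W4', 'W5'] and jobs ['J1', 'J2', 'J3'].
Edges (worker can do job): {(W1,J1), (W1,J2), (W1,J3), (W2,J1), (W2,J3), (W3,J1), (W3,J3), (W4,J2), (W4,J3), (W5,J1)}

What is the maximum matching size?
Maximum matching size = 3

Maximum matching: {(W1,J3), (W3,J1), (W4,J2)}
Size: 3

This assigns 3 workers to 3 distinct jobs.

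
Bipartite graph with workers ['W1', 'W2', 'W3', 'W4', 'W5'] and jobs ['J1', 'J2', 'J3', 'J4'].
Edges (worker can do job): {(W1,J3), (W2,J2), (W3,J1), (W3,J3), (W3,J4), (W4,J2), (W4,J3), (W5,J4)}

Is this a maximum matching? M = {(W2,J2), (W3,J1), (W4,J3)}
No, size 3 is not maximum

Proposed matching has size 3.
Maximum matching size for this graph: 4.

This is NOT maximum - can be improved to size 4.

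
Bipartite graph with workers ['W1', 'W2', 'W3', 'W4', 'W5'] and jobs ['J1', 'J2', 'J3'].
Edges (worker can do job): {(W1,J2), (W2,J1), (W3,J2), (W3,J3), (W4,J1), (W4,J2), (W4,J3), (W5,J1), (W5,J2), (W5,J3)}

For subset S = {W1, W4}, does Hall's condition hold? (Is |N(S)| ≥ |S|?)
Yes: |N(S)| = 3, |S| = 2

Subset S = {W1, W4}
Neighbors N(S) = {J1, J2, J3}

|N(S)| = 3, |S| = 2
Hall's condition: |N(S)| ≥ |S| is satisfied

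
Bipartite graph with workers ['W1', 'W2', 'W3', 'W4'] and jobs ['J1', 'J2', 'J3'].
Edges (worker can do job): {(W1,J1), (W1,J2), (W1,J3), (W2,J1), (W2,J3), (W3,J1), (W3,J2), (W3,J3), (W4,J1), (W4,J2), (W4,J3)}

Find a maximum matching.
Matching: {(W1,J3), (W3,J1), (W4,J2)}

Maximum matching (size 3):
  W1 → J3
  W3 → J1
  W4 → J2

Each worker is assigned to at most one job, and each job to at most one worker.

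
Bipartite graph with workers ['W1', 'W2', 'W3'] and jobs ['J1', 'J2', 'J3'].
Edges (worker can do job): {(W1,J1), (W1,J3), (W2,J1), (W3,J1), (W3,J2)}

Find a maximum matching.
Matching: {(W1,J3), (W2,J1), (W3,J2)}

Maximum matching (size 3):
  W1 → J3
  W2 → J1
  W3 → J2

Each worker is assigned to at most one job, and each job to at most one worker.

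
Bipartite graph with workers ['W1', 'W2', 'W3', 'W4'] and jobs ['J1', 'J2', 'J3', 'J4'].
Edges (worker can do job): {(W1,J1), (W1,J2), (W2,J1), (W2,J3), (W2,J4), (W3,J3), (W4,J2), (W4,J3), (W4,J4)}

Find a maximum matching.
Matching: {(W1,J2), (W2,J1), (W3,J3), (W4,J4)}

Maximum matching (size 4):
  W1 → J2
  W2 → J1
  W3 → J3
  W4 → J4

Each worker is assigned to at most one job, and each job to at most one worker.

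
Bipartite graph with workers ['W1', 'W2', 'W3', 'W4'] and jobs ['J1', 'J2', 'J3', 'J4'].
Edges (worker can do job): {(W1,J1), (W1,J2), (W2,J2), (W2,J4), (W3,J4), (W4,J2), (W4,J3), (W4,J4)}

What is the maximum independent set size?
Maximum independent set = 4

By König's theorem:
- Min vertex cover = Max matching = 4
- Max independent set = Total vertices - Min vertex cover
- Max independent set = 8 - 4 = 4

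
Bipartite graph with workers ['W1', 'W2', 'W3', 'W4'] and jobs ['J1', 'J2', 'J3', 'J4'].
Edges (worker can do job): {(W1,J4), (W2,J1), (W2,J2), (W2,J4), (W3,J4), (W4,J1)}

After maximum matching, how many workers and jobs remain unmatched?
Unmatched: 1 workers, 1 jobs

Maximum matching size: 3
Workers: 4 total, 3 matched, 1 unmatched
Jobs: 4 total, 3 matched, 1 unmatched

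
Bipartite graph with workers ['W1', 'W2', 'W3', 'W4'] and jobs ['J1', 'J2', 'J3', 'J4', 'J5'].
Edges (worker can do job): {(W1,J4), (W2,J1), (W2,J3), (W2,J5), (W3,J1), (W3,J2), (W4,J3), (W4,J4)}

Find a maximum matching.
Matching: {(W1,J4), (W2,J5), (W3,J1), (W4,J3)}

Maximum matching (size 4):
  W1 → J4
  W2 → J5
  W3 → J1
  W4 → J3

Each worker is assigned to at most one job, and each job to at most one worker.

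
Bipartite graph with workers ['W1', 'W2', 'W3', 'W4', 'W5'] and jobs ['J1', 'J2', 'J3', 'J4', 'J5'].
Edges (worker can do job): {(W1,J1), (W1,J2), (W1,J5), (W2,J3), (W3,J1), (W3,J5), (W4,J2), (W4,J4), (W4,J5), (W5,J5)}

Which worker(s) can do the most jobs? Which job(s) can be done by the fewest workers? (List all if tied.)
Most versatile: W1, W4 (3 jobs); Least covered: J3, J4 (1 workers)

Worker degrees (jobs they can do): W1:3, W2:1, W3:2, W4:3, W5:1
Job degrees (workers who can do it): J1:2, J2:2, J3:1, J4:1, J5:4

Maximum worker degree is 3, achieved by: W1, W4
Minimum job degree is 1, achieved by: J3, J4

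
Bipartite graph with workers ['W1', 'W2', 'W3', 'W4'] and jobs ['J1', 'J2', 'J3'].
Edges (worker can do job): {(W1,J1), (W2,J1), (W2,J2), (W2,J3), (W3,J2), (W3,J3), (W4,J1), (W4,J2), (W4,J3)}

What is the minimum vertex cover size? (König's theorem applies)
Minimum vertex cover size = 3

By König's theorem: in bipartite graphs,
min vertex cover = max matching = 3

Maximum matching has size 3, so minimum vertex cover also has size 3.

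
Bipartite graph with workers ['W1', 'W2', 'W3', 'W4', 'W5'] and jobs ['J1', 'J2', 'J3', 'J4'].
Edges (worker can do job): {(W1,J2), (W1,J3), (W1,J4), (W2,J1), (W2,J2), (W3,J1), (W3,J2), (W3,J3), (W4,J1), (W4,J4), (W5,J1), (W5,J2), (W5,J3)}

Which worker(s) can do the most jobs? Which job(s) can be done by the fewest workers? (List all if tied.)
Most versatile: W1, W3, W5 (3 jobs); Least covered: J4 (2 workers)

Worker degrees (jobs they can do): W1:3, W2:2, W3:3, W4:2, W5:3
Job degrees (workers who can do it): J1:4, J2:4, J3:3, J4:2

Maximum worker degree is 3, achieved by: W1, W3, W5
Minimum job degree is 2, achieved by: J4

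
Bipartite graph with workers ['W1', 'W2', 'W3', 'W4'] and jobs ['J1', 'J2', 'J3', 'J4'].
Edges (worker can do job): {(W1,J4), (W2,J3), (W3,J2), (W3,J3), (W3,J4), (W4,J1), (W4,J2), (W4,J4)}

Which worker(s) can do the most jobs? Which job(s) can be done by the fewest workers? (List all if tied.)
Most versatile: W3, W4 (3 jobs); Least covered: J1 (1 workers)

Worker degrees (jobs they can do): W1:1, W2:1, W3:3, W4:3
Job degrees (workers who can do it): J1:1, J2:2, J3:2, J4:3

Maximum worker degree is 3, achieved by: W3, W4
Minimum job degree is 1, achieved by: J1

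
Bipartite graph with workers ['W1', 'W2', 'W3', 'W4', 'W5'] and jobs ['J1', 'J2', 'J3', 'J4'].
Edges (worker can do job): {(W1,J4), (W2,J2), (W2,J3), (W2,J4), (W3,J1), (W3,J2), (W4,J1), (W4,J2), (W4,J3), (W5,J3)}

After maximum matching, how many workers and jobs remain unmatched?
Unmatched: 1 workers, 0 jobs

Maximum matching size: 4
Workers: 5 total, 4 matched, 1 unmatched
Jobs: 4 total, 4 matched, 0 unmatched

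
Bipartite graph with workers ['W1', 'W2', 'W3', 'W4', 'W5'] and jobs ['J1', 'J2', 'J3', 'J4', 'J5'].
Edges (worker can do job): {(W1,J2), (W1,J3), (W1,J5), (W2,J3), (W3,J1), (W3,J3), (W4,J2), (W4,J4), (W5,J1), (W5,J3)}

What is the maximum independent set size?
Maximum independent set = 6

By König's theorem:
- Min vertex cover = Max matching = 4
- Max independent set = Total vertices - Min vertex cover
- Max independent set = 10 - 4 = 6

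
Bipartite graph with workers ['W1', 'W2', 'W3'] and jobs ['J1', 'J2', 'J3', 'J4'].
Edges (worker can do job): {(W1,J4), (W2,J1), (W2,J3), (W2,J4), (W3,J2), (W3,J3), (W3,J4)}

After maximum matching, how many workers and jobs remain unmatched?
Unmatched: 0 workers, 1 jobs

Maximum matching size: 3
Workers: 3 total, 3 matched, 0 unmatched
Jobs: 4 total, 3 matched, 1 unmatched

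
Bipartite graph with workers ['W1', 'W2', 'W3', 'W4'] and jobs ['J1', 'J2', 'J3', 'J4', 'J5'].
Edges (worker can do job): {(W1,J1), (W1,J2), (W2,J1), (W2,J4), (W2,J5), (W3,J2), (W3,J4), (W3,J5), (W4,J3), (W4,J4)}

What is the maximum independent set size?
Maximum independent set = 5

By König's theorem:
- Min vertex cover = Max matching = 4
- Max independent set = Total vertices - Min vertex cover
- Max independent set = 9 - 4 = 5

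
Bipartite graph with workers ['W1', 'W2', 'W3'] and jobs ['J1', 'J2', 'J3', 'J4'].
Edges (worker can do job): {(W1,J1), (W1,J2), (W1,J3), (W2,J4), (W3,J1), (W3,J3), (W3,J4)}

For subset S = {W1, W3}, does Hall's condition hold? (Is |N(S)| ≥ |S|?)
Yes: |N(S)| = 4, |S| = 2

Subset S = {W1, W3}
Neighbors N(S) = {J1, J2, J3, J4}

|N(S)| = 4, |S| = 2
Hall's condition: |N(S)| ≥ |S| is satisfied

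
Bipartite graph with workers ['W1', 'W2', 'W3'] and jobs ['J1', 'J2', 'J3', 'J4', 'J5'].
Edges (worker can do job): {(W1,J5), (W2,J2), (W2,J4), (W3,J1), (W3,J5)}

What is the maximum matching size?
Maximum matching size = 3

Maximum matching: {(W1,J5), (W2,J2), (W3,J1)}
Size: 3

This assigns 3 workers to 3 distinct jobs.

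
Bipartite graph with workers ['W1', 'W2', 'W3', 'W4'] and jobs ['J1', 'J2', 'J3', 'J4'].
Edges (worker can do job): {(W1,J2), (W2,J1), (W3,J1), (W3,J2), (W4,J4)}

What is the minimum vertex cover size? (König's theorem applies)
Minimum vertex cover size = 3

By König's theorem: in bipartite graphs,
min vertex cover = max matching = 3

Maximum matching has size 3, so minimum vertex cover also has size 3.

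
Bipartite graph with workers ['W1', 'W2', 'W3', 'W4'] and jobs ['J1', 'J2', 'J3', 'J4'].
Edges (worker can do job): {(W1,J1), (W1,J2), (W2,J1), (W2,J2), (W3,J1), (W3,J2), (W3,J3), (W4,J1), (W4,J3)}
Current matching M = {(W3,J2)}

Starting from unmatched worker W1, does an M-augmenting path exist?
Yes: W1 → J2 → W3 → J3

An M-augmenting path alternates non-matching / matching edges, starting and ending at unmatched vertices.
Path: W1 → J2 → W3 → J3
(J3 is unmatched in M, so the path is augmenting.)
Flipping edges along this path would increase |M| from 1 to 2.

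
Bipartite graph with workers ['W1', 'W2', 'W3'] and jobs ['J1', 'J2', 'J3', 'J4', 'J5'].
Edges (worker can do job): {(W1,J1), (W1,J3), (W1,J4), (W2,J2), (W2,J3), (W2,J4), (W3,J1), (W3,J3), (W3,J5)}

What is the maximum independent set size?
Maximum independent set = 5

By König's theorem:
- Min vertex cover = Max matching = 3
- Max independent set = Total vertices - Min vertex cover
- Max independent set = 8 - 3 = 5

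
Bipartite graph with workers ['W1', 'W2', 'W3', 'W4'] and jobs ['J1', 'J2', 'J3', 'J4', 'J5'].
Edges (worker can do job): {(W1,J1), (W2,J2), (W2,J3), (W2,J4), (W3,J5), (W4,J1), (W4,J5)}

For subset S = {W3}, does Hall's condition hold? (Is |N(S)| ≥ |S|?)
Yes: |N(S)| = 1, |S| = 1

Subset S = {W3}
Neighbors N(S) = {J5}

|N(S)| = 1, |S| = 1
Hall's condition: |N(S)| ≥ |S| is satisfied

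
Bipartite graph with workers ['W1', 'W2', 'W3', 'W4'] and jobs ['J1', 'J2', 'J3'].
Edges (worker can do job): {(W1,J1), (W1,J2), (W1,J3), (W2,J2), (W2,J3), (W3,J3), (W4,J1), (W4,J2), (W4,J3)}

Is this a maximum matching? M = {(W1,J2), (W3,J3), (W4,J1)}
Yes, size 3 is maximum

Proposed matching has size 3.
Maximum matching size for this graph: 3.

This is a maximum matching.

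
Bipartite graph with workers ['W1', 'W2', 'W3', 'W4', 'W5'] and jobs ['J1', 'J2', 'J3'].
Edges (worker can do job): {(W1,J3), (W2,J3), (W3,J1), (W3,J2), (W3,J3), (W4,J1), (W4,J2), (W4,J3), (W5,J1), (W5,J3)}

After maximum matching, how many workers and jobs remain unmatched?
Unmatched: 2 workers, 0 jobs

Maximum matching size: 3
Workers: 5 total, 3 matched, 2 unmatched
Jobs: 3 total, 3 matched, 0 unmatched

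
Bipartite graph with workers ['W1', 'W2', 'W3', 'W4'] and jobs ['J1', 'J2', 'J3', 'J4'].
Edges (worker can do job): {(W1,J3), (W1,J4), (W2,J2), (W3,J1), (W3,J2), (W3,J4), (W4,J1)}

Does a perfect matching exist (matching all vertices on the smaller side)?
Yes, perfect matching exists (size 4)

Perfect matching: {(W1,J3), (W2,J2), (W3,J4), (W4,J1)}
All 4 vertices on the smaller side are matched.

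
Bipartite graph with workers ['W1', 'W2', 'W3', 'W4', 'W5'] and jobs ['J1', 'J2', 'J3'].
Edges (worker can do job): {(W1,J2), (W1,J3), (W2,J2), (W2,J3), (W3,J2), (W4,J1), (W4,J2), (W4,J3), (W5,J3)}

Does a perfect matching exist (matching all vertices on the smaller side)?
Yes, perfect matching exists (size 3)

Perfect matching: {(W3,J2), (W4,J1), (W5,J3)}
All 3 vertices on the smaller side are matched.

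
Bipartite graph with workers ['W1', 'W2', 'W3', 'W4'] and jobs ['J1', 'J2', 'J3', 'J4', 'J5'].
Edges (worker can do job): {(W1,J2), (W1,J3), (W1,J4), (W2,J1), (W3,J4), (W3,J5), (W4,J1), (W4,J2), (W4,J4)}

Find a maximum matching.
Matching: {(W1,J3), (W2,J1), (W3,J5), (W4,J4)}

Maximum matching (size 4):
  W1 → J3
  W2 → J1
  W3 → J5
  W4 → J4

Each worker is assigned to at most one job, and each job to at most one worker.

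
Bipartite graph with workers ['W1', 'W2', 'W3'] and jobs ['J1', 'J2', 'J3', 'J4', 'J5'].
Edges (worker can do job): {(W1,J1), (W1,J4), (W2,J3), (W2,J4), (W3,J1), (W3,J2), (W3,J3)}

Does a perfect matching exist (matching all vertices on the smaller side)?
Yes, perfect matching exists (size 3)

Perfect matching: {(W1,J1), (W2,J4), (W3,J3)}
All 3 vertices on the smaller side are matched.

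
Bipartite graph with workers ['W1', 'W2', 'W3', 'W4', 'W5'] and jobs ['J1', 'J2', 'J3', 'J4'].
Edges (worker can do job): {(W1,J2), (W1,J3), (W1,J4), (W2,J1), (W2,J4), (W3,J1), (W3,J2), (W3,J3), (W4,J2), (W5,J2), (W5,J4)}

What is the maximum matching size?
Maximum matching size = 4

Maximum matching: {(W1,J3), (W2,J1), (W3,J2), (W5,J4)}
Size: 4

This assigns 4 workers to 4 distinct jobs.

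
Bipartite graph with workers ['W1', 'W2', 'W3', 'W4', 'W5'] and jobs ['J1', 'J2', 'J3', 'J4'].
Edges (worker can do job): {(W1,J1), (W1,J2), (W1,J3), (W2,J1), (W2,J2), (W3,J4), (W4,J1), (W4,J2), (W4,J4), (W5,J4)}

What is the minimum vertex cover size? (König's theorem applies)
Minimum vertex cover size = 4

By König's theorem: in bipartite graphs,
min vertex cover = max matching = 4

Maximum matching has size 4, so minimum vertex cover also has size 4.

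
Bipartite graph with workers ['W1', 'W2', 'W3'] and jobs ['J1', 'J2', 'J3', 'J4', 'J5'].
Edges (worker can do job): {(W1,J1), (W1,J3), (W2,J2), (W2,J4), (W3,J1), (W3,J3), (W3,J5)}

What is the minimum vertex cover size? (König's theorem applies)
Minimum vertex cover size = 3

By König's theorem: in bipartite graphs,
min vertex cover = max matching = 3

Maximum matching has size 3, so minimum vertex cover also has size 3.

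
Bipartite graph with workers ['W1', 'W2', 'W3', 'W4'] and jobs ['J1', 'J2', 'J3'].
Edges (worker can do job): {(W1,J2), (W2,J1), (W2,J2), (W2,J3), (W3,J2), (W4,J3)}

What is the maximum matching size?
Maximum matching size = 3

Maximum matching: {(W2,J1), (W3,J2), (W4,J3)}
Size: 3

This assigns 3 workers to 3 distinct jobs.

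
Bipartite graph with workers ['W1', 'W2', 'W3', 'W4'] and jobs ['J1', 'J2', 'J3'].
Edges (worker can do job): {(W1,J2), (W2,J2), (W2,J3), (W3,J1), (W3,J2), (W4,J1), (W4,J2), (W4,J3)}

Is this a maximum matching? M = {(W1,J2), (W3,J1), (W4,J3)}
Yes, size 3 is maximum

Proposed matching has size 3.
Maximum matching size for this graph: 3.

This is a maximum matching.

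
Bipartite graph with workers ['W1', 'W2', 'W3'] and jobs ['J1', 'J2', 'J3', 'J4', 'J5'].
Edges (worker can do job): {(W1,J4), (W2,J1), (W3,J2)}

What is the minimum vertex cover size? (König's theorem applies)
Minimum vertex cover size = 3

By König's theorem: in bipartite graphs,
min vertex cover = max matching = 3

Maximum matching has size 3, so minimum vertex cover also has size 3.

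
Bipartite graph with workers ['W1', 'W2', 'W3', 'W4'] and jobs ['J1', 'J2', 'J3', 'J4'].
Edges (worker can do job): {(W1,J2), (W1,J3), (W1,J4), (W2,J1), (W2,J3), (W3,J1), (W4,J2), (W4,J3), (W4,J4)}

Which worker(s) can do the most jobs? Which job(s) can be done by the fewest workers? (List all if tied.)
Most versatile: W1, W4 (3 jobs); Least covered: J1, J2, J4 (2 workers)

Worker degrees (jobs they can do): W1:3, W2:2, W3:1, W4:3
Job degrees (workers who can do it): J1:2, J2:2, J3:3, J4:2

Maximum worker degree is 3, achieved by: W1, W4
Minimum job degree is 2, achieved by: J1, J2, J4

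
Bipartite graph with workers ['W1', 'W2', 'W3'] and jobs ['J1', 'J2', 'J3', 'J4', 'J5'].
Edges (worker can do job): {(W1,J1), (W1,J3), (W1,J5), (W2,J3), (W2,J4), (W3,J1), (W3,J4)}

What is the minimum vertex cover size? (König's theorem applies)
Minimum vertex cover size = 3

By König's theorem: in bipartite graphs,
min vertex cover = max matching = 3

Maximum matching has size 3, so minimum vertex cover also has size 3.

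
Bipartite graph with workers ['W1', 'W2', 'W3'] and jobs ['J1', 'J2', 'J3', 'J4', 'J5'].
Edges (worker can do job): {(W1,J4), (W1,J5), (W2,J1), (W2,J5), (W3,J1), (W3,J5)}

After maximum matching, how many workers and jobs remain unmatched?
Unmatched: 0 workers, 2 jobs

Maximum matching size: 3
Workers: 3 total, 3 matched, 0 unmatched
Jobs: 5 total, 3 matched, 2 unmatched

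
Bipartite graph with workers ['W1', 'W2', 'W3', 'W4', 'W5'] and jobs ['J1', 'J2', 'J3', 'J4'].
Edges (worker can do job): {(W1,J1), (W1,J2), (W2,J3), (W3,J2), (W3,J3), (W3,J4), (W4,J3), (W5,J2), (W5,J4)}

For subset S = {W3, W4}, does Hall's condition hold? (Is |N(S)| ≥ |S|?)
Yes: |N(S)| = 3, |S| = 2

Subset S = {W3, W4}
Neighbors N(S) = {J2, J3, J4}

|N(S)| = 3, |S| = 2
Hall's condition: |N(S)| ≥ |S| is satisfied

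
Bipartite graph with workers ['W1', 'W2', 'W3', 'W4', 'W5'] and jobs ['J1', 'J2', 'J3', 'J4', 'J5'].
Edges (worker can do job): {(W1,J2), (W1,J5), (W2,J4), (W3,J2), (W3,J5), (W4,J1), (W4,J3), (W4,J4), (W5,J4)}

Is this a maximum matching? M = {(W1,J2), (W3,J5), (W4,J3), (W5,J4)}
Yes, size 4 is maximum

Proposed matching has size 4.
Maximum matching size for this graph: 4.

This is a maximum matching.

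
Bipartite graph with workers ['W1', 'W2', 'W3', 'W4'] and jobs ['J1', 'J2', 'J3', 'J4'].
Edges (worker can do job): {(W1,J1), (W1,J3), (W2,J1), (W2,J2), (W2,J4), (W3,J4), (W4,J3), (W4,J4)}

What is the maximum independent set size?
Maximum independent set = 4

By König's theorem:
- Min vertex cover = Max matching = 4
- Max independent set = Total vertices - Min vertex cover
- Max independent set = 8 - 4 = 4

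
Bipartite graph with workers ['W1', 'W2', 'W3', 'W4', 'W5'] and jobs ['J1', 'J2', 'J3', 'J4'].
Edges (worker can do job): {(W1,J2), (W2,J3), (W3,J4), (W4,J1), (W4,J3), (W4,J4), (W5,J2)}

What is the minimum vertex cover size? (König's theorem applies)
Minimum vertex cover size = 4

By König's theorem: in bipartite graphs,
min vertex cover = max matching = 4

Maximum matching has size 4, so minimum vertex cover also has size 4.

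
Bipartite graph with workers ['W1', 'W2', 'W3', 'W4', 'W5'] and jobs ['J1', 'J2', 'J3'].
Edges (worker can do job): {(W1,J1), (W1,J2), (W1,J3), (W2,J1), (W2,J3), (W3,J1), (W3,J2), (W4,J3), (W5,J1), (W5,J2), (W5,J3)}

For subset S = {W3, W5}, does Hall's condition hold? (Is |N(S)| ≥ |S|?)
Yes: |N(S)| = 3, |S| = 2

Subset S = {W3, W5}
Neighbors N(S) = {J1, J2, J3}

|N(S)| = 3, |S| = 2
Hall's condition: |N(S)| ≥ |S| is satisfied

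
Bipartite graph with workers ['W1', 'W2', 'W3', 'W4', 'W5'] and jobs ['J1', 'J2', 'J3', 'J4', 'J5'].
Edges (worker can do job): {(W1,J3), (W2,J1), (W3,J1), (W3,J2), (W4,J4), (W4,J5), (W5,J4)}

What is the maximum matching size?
Maximum matching size = 5

Maximum matching: {(W1,J3), (W2,J1), (W3,J2), (W4,J5), (W5,J4)}
Size: 5

This assigns 5 workers to 5 distinct jobs.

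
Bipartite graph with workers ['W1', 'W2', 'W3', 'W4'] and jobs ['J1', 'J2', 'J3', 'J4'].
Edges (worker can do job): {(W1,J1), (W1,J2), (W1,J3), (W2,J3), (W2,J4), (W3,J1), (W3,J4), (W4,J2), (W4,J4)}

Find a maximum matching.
Matching: {(W1,J3), (W2,J4), (W3,J1), (W4,J2)}

Maximum matching (size 4):
  W1 → J3
  W2 → J4
  W3 → J1
  W4 → J2

Each worker is assigned to at most one job, and each job to at most one worker.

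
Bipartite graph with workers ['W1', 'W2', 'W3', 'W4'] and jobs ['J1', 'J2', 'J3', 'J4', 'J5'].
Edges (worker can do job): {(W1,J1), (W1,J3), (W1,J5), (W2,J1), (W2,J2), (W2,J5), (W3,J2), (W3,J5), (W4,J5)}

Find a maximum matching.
Matching: {(W1,J3), (W2,J1), (W3,J2), (W4,J5)}

Maximum matching (size 4):
  W1 → J3
  W2 → J1
  W3 → J2
  W4 → J5

Each worker is assigned to at most one job, and each job to at most one worker.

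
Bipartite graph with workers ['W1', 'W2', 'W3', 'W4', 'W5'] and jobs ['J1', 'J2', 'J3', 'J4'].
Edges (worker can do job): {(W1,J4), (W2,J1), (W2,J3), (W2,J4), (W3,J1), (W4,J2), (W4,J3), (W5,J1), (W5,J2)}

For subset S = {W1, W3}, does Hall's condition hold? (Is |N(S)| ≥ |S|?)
Yes: |N(S)| = 2, |S| = 2

Subset S = {W1, W3}
Neighbors N(S) = {J1, J4}

|N(S)| = 2, |S| = 2
Hall's condition: |N(S)| ≥ |S| is satisfied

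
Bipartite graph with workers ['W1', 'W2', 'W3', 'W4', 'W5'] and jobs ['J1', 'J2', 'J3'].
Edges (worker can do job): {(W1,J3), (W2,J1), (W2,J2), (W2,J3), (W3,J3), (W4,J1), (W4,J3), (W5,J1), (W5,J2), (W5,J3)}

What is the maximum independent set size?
Maximum independent set = 5

By König's theorem:
- Min vertex cover = Max matching = 3
- Max independent set = Total vertices - Min vertex cover
- Max independent set = 8 - 3 = 5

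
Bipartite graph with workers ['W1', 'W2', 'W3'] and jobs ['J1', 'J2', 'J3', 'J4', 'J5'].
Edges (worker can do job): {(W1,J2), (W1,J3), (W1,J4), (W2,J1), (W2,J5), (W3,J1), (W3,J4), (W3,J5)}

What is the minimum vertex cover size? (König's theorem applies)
Minimum vertex cover size = 3

By König's theorem: in bipartite graphs,
min vertex cover = max matching = 3

Maximum matching has size 3, so minimum vertex cover also has size 3.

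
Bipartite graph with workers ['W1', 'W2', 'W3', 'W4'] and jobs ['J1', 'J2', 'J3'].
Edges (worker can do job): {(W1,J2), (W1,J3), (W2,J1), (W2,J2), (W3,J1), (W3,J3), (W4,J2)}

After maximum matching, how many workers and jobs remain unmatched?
Unmatched: 1 workers, 0 jobs

Maximum matching size: 3
Workers: 4 total, 3 matched, 1 unmatched
Jobs: 3 total, 3 matched, 0 unmatched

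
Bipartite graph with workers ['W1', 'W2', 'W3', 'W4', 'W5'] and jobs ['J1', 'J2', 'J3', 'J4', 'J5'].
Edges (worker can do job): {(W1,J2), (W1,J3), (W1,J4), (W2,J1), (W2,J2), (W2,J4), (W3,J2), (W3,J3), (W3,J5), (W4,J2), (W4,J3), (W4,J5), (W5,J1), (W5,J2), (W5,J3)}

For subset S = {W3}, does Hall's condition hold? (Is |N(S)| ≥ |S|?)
Yes: |N(S)| = 3, |S| = 1

Subset S = {W3}
Neighbors N(S) = {J2, J3, J5}

|N(S)| = 3, |S| = 1
Hall's condition: |N(S)| ≥ |S| is satisfied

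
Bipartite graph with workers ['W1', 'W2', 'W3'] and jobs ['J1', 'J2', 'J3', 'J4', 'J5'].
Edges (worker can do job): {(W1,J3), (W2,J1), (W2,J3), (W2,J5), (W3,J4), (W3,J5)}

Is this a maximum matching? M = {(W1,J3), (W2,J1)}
No, size 2 is not maximum

Proposed matching has size 2.
Maximum matching size for this graph: 3.

This is NOT maximum - can be improved to size 3.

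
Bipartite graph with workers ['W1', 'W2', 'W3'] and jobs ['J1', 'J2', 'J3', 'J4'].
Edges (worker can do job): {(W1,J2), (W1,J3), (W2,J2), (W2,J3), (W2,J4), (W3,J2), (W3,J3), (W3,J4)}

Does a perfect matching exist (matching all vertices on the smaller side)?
Yes, perfect matching exists (size 3)

Perfect matching: {(W1,J2), (W2,J4), (W3,J3)}
All 3 vertices on the smaller side are matched.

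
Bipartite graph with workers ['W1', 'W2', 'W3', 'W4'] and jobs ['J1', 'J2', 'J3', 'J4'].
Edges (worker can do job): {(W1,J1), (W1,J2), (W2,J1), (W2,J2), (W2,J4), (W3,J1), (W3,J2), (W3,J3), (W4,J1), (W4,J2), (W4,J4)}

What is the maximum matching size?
Maximum matching size = 4

Maximum matching: {(W1,J1), (W2,J4), (W3,J3), (W4,J2)}
Size: 4

This assigns 4 workers to 4 distinct jobs.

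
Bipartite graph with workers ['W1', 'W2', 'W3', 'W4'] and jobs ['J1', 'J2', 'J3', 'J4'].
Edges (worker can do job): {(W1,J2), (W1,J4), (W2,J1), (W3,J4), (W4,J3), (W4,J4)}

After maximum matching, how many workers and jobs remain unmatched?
Unmatched: 0 workers, 0 jobs

Maximum matching size: 4
Workers: 4 total, 4 matched, 0 unmatched
Jobs: 4 total, 4 matched, 0 unmatched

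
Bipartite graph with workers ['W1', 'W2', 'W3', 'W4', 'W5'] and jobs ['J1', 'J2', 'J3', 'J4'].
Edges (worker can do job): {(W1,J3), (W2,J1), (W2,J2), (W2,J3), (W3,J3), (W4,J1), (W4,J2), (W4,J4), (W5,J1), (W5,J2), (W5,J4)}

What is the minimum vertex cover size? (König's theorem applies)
Minimum vertex cover size = 4

By König's theorem: in bipartite graphs,
min vertex cover = max matching = 4

Maximum matching has size 4, so minimum vertex cover also has size 4.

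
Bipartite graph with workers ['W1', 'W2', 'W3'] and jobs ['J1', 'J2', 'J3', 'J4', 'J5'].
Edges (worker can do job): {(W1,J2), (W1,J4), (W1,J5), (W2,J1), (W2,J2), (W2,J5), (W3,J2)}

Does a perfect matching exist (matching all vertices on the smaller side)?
Yes, perfect matching exists (size 3)

Perfect matching: {(W1,J5), (W2,J1), (W3,J2)}
All 3 vertices on the smaller side are matched.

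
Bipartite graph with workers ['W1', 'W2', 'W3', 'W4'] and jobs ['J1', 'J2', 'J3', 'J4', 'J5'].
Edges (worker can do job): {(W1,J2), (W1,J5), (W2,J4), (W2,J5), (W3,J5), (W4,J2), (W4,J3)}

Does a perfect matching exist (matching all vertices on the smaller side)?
Yes, perfect matching exists (size 4)

Perfect matching: {(W1,J2), (W2,J4), (W3,J5), (W4,J3)}
All 4 vertices on the smaller side are matched.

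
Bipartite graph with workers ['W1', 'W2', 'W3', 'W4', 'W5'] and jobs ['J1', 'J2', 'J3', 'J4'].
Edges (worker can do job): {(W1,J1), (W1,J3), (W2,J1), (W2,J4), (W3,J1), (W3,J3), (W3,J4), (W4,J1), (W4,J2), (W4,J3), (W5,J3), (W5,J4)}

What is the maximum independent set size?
Maximum independent set = 5

By König's theorem:
- Min vertex cover = Max matching = 4
- Max independent set = Total vertices - Min vertex cover
- Max independent set = 9 - 4 = 5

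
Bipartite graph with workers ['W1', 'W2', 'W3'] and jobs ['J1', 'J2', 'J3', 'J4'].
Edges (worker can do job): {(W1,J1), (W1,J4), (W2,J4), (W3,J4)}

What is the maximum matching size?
Maximum matching size = 2

Maximum matching: {(W1,J1), (W3,J4)}
Size: 2

This assigns 2 workers to 2 distinct jobs.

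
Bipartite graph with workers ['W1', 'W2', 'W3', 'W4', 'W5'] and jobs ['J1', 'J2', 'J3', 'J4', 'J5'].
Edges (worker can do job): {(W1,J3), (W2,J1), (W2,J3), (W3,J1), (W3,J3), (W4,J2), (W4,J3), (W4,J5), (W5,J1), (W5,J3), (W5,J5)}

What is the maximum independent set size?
Maximum independent set = 6

By König's theorem:
- Min vertex cover = Max matching = 4
- Max independent set = Total vertices - Min vertex cover
- Max independent set = 10 - 4 = 6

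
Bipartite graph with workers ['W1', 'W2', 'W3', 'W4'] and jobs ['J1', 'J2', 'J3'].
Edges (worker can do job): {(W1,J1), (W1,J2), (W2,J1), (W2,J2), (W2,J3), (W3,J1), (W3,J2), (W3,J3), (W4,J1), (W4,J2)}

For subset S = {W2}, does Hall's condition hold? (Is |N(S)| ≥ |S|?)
Yes: |N(S)| = 3, |S| = 1

Subset S = {W2}
Neighbors N(S) = {J1, J2, J3}

|N(S)| = 3, |S| = 1
Hall's condition: |N(S)| ≥ |S| is satisfied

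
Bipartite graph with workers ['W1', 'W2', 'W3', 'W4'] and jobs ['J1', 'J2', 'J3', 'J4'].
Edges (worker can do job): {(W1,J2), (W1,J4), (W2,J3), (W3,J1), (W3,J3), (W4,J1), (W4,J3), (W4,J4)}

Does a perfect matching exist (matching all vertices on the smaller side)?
Yes, perfect matching exists (size 4)

Perfect matching: {(W1,J2), (W2,J3), (W3,J1), (W4,J4)}
All 4 vertices on the smaller side are matched.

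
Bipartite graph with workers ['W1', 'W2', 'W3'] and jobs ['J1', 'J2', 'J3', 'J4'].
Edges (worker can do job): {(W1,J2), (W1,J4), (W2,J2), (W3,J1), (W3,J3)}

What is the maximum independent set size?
Maximum independent set = 4

By König's theorem:
- Min vertex cover = Max matching = 3
- Max independent set = Total vertices - Min vertex cover
- Max independent set = 7 - 3 = 4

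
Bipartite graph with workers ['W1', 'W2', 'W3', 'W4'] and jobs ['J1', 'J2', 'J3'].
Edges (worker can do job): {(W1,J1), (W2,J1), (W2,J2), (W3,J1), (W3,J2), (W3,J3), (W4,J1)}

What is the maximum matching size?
Maximum matching size = 3

Maximum matching: {(W2,J2), (W3,J3), (W4,J1)}
Size: 3

This assigns 3 workers to 3 distinct jobs.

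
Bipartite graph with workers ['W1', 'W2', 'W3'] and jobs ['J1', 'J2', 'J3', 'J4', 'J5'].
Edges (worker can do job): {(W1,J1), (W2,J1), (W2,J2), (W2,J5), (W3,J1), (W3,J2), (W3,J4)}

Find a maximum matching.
Matching: {(W1,J1), (W2,J5), (W3,J4)}

Maximum matching (size 3):
  W1 → J1
  W2 → J5
  W3 → J4

Each worker is assigned to at most one job, and each job to at most one worker.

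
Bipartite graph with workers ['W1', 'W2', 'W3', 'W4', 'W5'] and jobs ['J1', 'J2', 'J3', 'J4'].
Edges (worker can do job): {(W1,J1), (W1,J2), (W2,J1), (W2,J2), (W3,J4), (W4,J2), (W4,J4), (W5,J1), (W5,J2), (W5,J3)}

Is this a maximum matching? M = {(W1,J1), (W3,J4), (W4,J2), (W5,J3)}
Yes, size 4 is maximum

Proposed matching has size 4.
Maximum matching size for this graph: 4.

This is a maximum matching.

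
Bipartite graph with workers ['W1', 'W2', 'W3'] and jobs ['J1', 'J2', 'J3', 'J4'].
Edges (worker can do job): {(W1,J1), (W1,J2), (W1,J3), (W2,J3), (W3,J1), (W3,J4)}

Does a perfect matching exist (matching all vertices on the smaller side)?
Yes, perfect matching exists (size 3)

Perfect matching: {(W1,J2), (W2,J3), (W3,J1)}
All 3 vertices on the smaller side are matched.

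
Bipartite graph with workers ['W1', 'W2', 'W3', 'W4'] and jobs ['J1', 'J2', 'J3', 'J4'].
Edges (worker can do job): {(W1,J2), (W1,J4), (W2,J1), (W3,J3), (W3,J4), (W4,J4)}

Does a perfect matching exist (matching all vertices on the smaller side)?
Yes, perfect matching exists (size 4)

Perfect matching: {(W1,J2), (W2,J1), (W3,J3), (W4,J4)}
All 4 vertices on the smaller side are matched.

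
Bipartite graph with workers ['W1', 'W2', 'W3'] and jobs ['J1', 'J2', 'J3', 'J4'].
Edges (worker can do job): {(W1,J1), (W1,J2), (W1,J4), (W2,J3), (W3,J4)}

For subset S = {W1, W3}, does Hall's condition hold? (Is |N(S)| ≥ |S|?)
Yes: |N(S)| = 3, |S| = 2

Subset S = {W1, W3}
Neighbors N(S) = {J1, J2, J4}

|N(S)| = 3, |S| = 2
Hall's condition: |N(S)| ≥ |S| is satisfied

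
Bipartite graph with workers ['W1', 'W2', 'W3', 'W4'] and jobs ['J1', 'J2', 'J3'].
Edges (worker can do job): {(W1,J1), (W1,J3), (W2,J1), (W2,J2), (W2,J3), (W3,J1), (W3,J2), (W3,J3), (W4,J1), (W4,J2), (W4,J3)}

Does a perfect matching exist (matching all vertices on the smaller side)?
Yes, perfect matching exists (size 3)

Perfect matching: {(W2,J2), (W3,J3), (W4,J1)}
All 3 vertices on the smaller side are matched.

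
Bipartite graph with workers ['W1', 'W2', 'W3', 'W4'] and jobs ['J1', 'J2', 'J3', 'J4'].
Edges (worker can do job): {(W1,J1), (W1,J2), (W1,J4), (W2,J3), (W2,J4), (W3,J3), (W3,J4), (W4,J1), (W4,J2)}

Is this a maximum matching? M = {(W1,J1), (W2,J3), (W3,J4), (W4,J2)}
Yes, size 4 is maximum

Proposed matching has size 4.
Maximum matching size for this graph: 4.

This is a maximum matching.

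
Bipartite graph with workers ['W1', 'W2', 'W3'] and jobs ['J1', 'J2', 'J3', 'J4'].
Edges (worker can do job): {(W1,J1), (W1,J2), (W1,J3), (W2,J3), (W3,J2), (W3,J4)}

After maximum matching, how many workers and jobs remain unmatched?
Unmatched: 0 workers, 1 jobs

Maximum matching size: 3
Workers: 3 total, 3 matched, 0 unmatched
Jobs: 4 total, 3 matched, 1 unmatched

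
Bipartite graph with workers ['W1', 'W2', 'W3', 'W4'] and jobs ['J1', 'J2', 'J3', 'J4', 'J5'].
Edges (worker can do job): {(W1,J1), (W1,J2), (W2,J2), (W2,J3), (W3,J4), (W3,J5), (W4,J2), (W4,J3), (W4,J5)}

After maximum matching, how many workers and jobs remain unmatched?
Unmatched: 0 workers, 1 jobs

Maximum matching size: 4
Workers: 4 total, 4 matched, 0 unmatched
Jobs: 5 total, 4 matched, 1 unmatched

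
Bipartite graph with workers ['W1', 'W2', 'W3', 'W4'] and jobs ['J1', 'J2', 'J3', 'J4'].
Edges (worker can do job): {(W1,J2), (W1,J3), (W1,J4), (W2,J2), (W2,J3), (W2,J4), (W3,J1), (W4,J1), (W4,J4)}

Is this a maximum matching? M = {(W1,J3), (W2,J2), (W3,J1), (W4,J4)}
Yes, size 4 is maximum

Proposed matching has size 4.
Maximum matching size for this graph: 4.

This is a maximum matching.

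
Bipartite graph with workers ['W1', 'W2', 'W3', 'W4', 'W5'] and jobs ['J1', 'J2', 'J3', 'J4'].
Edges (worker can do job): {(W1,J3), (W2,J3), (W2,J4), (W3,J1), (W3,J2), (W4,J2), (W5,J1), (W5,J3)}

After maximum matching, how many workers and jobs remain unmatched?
Unmatched: 1 workers, 0 jobs

Maximum matching size: 4
Workers: 5 total, 4 matched, 1 unmatched
Jobs: 4 total, 4 matched, 0 unmatched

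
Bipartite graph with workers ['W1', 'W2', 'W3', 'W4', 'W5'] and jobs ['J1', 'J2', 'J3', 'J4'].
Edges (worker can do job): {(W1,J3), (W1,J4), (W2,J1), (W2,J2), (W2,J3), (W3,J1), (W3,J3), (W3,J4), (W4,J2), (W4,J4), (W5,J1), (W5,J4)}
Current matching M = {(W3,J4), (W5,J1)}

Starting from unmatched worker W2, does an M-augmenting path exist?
Yes: W2 → J3

An M-augmenting path alternates non-matching / matching edges, starting and ending at unmatched vertices.
Path: W2 → J3
(J3 is unmatched in M, so the path is augmenting.)
Flipping edges along this path would increase |M| from 2 to 3.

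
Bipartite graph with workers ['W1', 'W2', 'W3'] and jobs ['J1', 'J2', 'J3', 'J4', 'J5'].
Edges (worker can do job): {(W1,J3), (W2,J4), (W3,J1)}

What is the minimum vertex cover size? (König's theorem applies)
Minimum vertex cover size = 3

By König's theorem: in bipartite graphs,
min vertex cover = max matching = 3

Maximum matching has size 3, so minimum vertex cover also has size 3.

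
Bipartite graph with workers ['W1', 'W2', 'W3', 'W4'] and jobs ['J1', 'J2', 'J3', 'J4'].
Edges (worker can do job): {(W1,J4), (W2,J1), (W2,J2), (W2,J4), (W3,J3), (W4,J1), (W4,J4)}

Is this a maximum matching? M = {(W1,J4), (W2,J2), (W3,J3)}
No, size 3 is not maximum

Proposed matching has size 3.
Maximum matching size for this graph: 4.

This is NOT maximum - can be improved to size 4.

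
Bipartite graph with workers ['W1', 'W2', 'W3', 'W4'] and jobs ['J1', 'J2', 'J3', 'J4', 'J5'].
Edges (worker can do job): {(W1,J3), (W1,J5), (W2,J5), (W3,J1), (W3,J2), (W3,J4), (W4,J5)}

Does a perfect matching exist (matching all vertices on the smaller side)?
No, maximum matching has size 3 < 4

Maximum matching has size 3, need 4 for perfect matching.
Unmatched workers: ['W2']
Unmatched jobs: ['J2', 'J4']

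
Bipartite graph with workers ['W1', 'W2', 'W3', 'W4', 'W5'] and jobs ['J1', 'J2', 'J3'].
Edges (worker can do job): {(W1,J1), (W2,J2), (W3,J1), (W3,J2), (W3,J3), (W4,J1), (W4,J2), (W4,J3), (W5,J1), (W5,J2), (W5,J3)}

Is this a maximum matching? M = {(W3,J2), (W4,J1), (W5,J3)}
Yes, size 3 is maximum

Proposed matching has size 3.
Maximum matching size for this graph: 3.

This is a maximum matching.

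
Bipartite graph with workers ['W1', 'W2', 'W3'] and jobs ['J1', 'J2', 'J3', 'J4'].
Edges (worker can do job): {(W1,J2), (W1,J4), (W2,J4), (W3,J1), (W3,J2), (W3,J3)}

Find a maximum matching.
Matching: {(W1,J2), (W2,J4), (W3,J1)}

Maximum matching (size 3):
  W1 → J2
  W2 → J4
  W3 → J1

Each worker is assigned to at most one job, and each job to at most one worker.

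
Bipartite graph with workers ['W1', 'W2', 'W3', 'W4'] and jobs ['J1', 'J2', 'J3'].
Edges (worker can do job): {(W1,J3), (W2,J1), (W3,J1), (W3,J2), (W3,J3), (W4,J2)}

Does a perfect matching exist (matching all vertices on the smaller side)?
Yes, perfect matching exists (size 3)

Perfect matching: {(W2,J1), (W3,J3), (W4,J2)}
All 3 vertices on the smaller side are matched.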